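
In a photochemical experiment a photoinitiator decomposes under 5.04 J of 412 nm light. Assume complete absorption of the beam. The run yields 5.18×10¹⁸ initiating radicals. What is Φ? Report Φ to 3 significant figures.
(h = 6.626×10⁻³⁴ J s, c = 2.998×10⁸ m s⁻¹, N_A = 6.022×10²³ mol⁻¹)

Product: 5.18×10¹⁸ / 6.022×10²³ = 8.602×10⁻⁶ mol.
Photon energy at 412 nm: hc/λ = (6.626×10⁻³⁴)(2.998×10⁸)/(412×10⁻⁹) = 4.822×10⁻¹⁹ J.
Photons incident: 5.04 / 4.822×10⁻¹⁹ = 1.045×10¹⁹, i.e. 1.045×10¹⁹/6.022×10²³ = 1.735×10⁻⁵ mol.
Φ = 8.602×10⁻⁶ mol / 1.735×10⁻⁵ mol photons = 0.496.

Φ = 0.496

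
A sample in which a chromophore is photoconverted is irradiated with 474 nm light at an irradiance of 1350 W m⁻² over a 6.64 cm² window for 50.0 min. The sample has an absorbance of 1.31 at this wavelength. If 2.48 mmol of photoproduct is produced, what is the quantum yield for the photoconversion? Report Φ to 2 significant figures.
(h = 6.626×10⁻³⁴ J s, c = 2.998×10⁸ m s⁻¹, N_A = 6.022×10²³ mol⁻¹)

Product: 2.48 mmol = 0.00248 mol.
Photon energy at 474 nm: hc/λ = (6.626×10⁻³⁴)(2.998×10⁸)/(474×10⁻⁹) = 4.191×10⁻¹⁹ J.
Energy delivered: (1350 W m⁻²)(6.64×10⁻⁴ m²)(3000 s) = 2689 J.
Photons incident: 2689 / 4.191×10⁻¹⁹ = 6.416×10²¹, i.e. 6.416×10²¹/6.022×10²³ = 0.01065 mol.
Fraction absorbed: 1 − 10^(−1.31) = 0.9510.
Photons absorbed: 0.9510 × 0.01065 = 0.01013 mol.
Φ = 0.00248 mol / 0.01013 mol photons = 0.24.

Φ = 0.24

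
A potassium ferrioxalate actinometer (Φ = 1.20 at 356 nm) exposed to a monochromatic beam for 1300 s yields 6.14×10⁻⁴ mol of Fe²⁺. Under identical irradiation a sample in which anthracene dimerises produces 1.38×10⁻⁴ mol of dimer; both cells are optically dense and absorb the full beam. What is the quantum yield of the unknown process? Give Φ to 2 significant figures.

Φ = 0.27

Photons absorbed by the actinometer: 6.14×10⁻⁴ / 1.20 = 5.117×10⁻⁴ mol.
Φ(unknown) = 1.38×10⁻⁴ / 5.117×10⁻⁴ = 0.27.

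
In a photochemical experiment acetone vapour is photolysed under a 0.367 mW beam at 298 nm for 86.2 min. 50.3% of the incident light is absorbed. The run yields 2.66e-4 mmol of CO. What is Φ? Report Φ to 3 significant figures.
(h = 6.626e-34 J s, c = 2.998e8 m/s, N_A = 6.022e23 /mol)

Φ = 0.112

Product: 2.66e-4 mmol = 2.66e-7 mol.
Photon energy at 298 nm: hc/λ = (6.626e-34)(2.998e8)/(298e-9) = 6.666e-19 J.
Energy delivered: (0.367 mW)(5172 s) = 1.898 J.
Photons incident: 1.898 / 6.666e-19 = 2.847e18, i.e. 2.847e18/6.022e23 = 4.728e-6 mol.
Photons absorbed: 0.503 × 4.728e-6 = 2.378e-6 mol.
Φ = 2.66e-7 mol / 2.378e-6 mol photons = 0.112.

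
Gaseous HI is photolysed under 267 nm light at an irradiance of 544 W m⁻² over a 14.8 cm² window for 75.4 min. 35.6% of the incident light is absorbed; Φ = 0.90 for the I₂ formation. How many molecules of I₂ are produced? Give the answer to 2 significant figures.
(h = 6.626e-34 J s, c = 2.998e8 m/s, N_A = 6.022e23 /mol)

1.6e21 molecules

Photon energy at 267 nm: hc/λ = (6.626e-34)(2.998e8)/(267e-9) = 7.440e-19 J.
Energy delivered: (544 W m⁻²)(14.8e-4 m²)(4524 s) = 3642 J.
Photons incident: 3642 / 7.440e-19 = 4.895e21, i.e. 4.895e21/6.022e23 = 0.008129 mol.
Photons absorbed: 0.356 × 0.008129 = 0.002894 mol.
Product: Φ × n_abs = 0.90 × 0.002894 = 0.002605 mol.
As a count: 0.002605 × 6.022e23 = 1.6e21.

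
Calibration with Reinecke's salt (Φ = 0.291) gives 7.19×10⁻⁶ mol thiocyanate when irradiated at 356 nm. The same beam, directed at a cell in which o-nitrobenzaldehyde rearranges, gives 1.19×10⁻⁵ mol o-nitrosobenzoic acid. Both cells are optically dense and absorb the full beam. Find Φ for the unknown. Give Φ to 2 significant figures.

Photons absorbed by the actinometer: 7.19×10⁻⁶ / 0.291 = 2.471×10⁻⁵ mol.
Φ(unknown) = 1.19×10⁻⁵ / 2.471×10⁻⁵ = 0.48.

Φ = 0.48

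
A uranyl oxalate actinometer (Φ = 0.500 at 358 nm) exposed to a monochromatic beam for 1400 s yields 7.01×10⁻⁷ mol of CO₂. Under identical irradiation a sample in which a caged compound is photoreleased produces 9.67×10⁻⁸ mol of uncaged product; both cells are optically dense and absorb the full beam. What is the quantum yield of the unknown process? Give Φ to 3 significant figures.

Φ = 0.0690

Photons absorbed by the actinometer: 7.01×10⁻⁷ / 0.500 = 1.402×10⁻⁶ mol.
Φ(unknown) = 9.67×10⁻⁸ / 1.402×10⁻⁶ = 0.0690.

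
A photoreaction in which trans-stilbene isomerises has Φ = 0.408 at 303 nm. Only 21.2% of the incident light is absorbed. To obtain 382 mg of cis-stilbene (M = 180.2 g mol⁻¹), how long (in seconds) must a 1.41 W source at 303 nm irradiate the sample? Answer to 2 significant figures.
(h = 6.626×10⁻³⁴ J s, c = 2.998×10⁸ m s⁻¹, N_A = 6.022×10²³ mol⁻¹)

Product: 382 mg / 180.2 g mol⁻¹ = 0.002120 mol.
Photons that must be absorbed: 0.002120 / 0.408 = 0.005196 mol.
Incident photons needed: 0.005196 / 0.212 = 0.02451 mol.
Photon energy: hc/λ = 6.556×10⁻¹⁹ J; per mole, 3.948×10⁵ J mol⁻¹.
Energy required: 0.02451 × 3.948×10⁵ = 9677 J.
Time: 9677 J / 1.41 W = 6900 s.

t ≈ 6900 s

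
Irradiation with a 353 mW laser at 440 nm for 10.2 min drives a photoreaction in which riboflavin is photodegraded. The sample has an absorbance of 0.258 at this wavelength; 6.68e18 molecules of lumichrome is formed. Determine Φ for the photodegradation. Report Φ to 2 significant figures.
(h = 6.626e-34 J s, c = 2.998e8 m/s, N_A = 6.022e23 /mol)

Product: 6.68e18 / 6.022e23 = 1.109e-5 mol.
Photon energy at 440 nm: hc/λ = (6.626e-34)(2.998e8)/(440e-9) = 4.515e-19 J.
Energy delivered: (353 mW)(612 s) = 216.0 J.
Photons incident: 216.0 / 4.515e-19 = 4.784e20, i.e. 4.784e20/6.022e23 = 7.944e-4 mol.
Fraction absorbed: 1 − 10^(−0.258) = 0.4479.
Photons absorbed: 0.4479 × 7.944e-4 = 3.558e-4 mol.
Φ = 1.109e-5 mol / 3.558e-4 mol photons = 0.031.

Φ = 0.031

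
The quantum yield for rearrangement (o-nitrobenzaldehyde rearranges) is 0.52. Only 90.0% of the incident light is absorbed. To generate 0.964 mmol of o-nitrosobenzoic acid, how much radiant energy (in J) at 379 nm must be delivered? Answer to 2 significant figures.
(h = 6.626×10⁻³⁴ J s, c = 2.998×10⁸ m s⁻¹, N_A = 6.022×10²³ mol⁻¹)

Product: 0.964 mmol = 9.64×10⁻⁴ mol.
Photons that must be absorbed: 9.64×10⁻⁴ / 0.52 = 0.001854 mol.
Incident photons needed: 0.001854 / 0.900 = 0.002060 mol.
Photon energy: hc/λ = 5.241×10⁻¹⁹ J; per mole, 3.156×10⁵ J mol⁻¹.
Energy required: 0.002060 × 3.156×10⁵ = 650 J.

650 J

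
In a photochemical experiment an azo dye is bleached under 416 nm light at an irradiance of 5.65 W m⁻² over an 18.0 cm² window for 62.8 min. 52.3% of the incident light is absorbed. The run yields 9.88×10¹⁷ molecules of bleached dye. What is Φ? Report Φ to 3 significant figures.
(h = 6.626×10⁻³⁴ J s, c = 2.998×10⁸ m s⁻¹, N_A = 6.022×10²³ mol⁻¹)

Φ = 0.0235

Product: 9.88×10¹⁷ / 6.022×10²³ = 1.641×10⁻⁶ mol.
Photon energy at 416 nm: hc/λ = (6.626×10⁻³⁴)(2.998×10⁸)/(416×10⁻⁹) = 4.775×10⁻¹⁹ J.
Energy delivered: (5.65 W m⁻²)(18.0×10⁻⁴ m²)(3768 s) = 38.32 J.
Photons incident: 38.32 / 4.775×10⁻¹⁹ = 8.025×10¹⁹, i.e. 8.025×10¹⁹/6.022×10²³ = 1.333×10⁻⁴ mol.
Photons absorbed: 0.523 × 1.333×10⁻⁴ = 6.972×10⁻⁵ mol.
Φ = 1.641×10⁻⁶ mol / 6.972×10⁻⁵ mol photons = 0.0235.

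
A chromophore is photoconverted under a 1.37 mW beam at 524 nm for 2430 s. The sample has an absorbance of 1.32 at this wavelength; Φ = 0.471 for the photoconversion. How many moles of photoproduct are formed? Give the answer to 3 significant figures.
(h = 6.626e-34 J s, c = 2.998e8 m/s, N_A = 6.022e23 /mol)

Photon energy at 524 nm: hc/λ = (6.626e-34)(2.998e8)/(524e-9) = 3.791e-19 J.
Energy delivered: (1.37 mW)(2430 s) = 3.329 J.
Photons incident: 3.329 / 3.791e-19 = 8.781e18, i.e. 8.781e18/6.022e23 = 1.458e-5 mol.
Fraction absorbed: 1 − 10^(−1.32) = 0.9521.
Photons absorbed: 0.9521 × 1.458e-5 = 1.388e-5 mol.
Product: Φ × n_abs = 0.471 × 1.388e-5 = 6.537e-6 mol.

6.54e-6 mol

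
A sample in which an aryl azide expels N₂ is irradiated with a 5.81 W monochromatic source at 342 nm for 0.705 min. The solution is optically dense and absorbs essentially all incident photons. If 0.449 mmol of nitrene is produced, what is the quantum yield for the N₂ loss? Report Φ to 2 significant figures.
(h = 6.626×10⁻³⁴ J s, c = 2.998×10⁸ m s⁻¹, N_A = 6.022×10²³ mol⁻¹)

Product: 0.449 mmol = 4.49×10⁻⁴ mol.
Photon energy at 342 nm: hc/λ = (6.626×10⁻³⁴)(2.998×10⁸)/(342×10⁻⁹) = 5.808×10⁻¹⁹ J.
Energy delivered: (5.81 W)(42.3 s) = 245.8 J.
Photons incident: 245.8 / 5.808×10⁻¹⁹ = 4.232×10²⁰, i.e. 4.232×10²⁰/6.022×10²³ = 7.028×10⁻⁴ mol.
Φ = 4.49×10⁻⁴ mol / 7.028×10⁻⁴ mol photons = 0.64.

Φ = 0.64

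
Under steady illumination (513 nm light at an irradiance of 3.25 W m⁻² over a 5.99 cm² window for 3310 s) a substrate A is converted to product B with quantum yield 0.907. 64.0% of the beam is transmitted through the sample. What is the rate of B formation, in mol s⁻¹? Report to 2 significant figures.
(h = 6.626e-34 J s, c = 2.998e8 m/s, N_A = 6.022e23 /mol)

2.7e-9 mol s⁻¹

Photon energy at 513 nm: hc/λ = (6.626e-34)(2.998e8)/(513e-9) = 3.872e-19 J.
Energy delivered: (3.25 W m⁻²)(5.99e-4 m²)(3310 s) = 6.444 J.
Photons incident: 6.444 / 3.872e-19 = 1.664e19, i.e. 1.664e19/6.022e23 = 2.763e-5 mol.
Fraction absorbed: 1 − 64.0/100 = 0.3600.
Photons absorbed: 0.3600 × 2.763e-5 = 9.947e-6 mol.
Product formed: 0.907 × 9.947e-6 = 9.022e-6 mol.
Rate: 9.022e-6 / 3310 s = 2.7e-9 mol s⁻¹.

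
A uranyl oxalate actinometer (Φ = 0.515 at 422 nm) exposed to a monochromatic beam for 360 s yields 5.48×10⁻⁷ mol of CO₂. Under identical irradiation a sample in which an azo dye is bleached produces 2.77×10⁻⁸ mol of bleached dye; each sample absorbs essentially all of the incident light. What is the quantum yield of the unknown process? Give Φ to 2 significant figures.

Photons absorbed by the actinometer: 5.48×10⁻⁷ / 0.515 = 1.064×10⁻⁶ mol.
Φ(unknown) = 2.77×10⁻⁸ / 1.064×10⁻⁶ = 0.026.

Φ = 0.026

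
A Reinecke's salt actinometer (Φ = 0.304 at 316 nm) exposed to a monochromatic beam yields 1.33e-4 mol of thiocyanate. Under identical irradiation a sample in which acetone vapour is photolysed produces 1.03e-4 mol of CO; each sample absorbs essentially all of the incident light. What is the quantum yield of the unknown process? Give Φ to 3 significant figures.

Φ = 0.235

Photons absorbed by the actinometer: 1.33e-4 / 0.304 = 4.375e-4 mol.
Φ(unknown) = 1.03e-4 / 4.375e-4 = 0.235.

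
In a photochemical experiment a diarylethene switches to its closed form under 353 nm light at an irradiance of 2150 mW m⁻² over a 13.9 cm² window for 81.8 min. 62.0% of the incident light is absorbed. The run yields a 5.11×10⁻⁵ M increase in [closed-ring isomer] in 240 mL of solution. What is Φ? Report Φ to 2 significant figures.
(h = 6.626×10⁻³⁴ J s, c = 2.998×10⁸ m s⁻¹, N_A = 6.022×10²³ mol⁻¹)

Φ = 0.46

Product: (5.11×10⁻⁵ M)(0.24 L) = 1.226×10⁻⁵ mol.
Photon energy at 353 nm: hc/λ = (6.626×10⁻³⁴)(2.998×10⁸)/(353×10⁻⁹) = 5.627×10⁻¹⁹ J.
Energy delivered: (2150 mW m⁻²)(13.9×10⁻⁴ m²)(4908 s) = 14.67 J.
Photons incident: 14.67 / 5.627×10⁻¹⁹ = 2.607×10¹⁹, i.e. 2.607×10¹⁹/6.022×10²³ = 4.329×10⁻⁵ mol.
Photons absorbed: 0.620 × 4.329×10⁻⁵ = 2.684×10⁻⁵ mol.
Φ = 1.226×10⁻⁵ mol / 2.684×10⁻⁵ mol photons = 0.46.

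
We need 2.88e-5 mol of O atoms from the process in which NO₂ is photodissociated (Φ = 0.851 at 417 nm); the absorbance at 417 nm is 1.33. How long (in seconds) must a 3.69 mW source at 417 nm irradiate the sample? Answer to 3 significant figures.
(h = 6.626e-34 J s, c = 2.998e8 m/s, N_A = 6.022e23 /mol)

Photons that must be absorbed: 2.88e-5 / 0.851 = 3.384e-5 mol.
Fraction absorbed: 1 − 10^(−1.33) = 0.9532.
Incident photons needed: 3.384e-5 / 0.9532 = 3.550e-5 mol.
Photon energy: hc/λ = 4.764e-19 J; per mole, 2.869e5 J mol⁻¹.
Energy required: 3.550e-5 × 2.869e5 = 10.18 J.
Time: 10.18 J / 0.00369 W = 2760 s.

t ≈ 2760 s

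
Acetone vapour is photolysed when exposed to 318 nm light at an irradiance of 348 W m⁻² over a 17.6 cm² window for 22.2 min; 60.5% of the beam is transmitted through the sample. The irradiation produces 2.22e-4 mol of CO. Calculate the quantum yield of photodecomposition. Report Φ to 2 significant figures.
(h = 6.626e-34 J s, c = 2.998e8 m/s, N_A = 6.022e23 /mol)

Φ = 0.26

Photon energy at 318 nm: hc/λ = (6.626e-34)(2.998e8)/(318e-9) = 6.247e-19 J.
Energy delivered: (348 W m⁻²)(17.6e-4 m²)(1332 s) = 815.8 J.
Photons incident: 815.8 / 6.247e-19 = 1.306e21, i.e. 1.306e21/6.022e23 = 0.002169 mol.
Fraction absorbed: 1 − 60.5/100 = 0.3950.
Photons absorbed: 0.3950 × 0.002169 = 8.568e-4 mol.
Φ = 2.22e-4 mol / 8.568e-4 mol photons = 0.26.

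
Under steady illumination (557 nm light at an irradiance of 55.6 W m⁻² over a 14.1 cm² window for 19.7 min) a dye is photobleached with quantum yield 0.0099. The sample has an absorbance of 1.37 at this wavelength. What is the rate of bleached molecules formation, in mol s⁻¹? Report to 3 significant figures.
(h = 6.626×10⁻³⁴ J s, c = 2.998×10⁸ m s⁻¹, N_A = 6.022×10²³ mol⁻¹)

3.46×10⁻⁹ mol s⁻¹

Photon energy at 557 nm: hc/λ = (6.626×10⁻³⁴)(2.998×10⁸)/(557×10⁻⁹) = 3.566×10⁻¹⁹ J.
Energy delivered: (55.6 W m⁻²)(14.1×10⁻⁴ m²)(1182 s) = 92.66 J.
Photons incident: 92.66 / 3.566×10⁻¹⁹ = 2.598×10²⁰, i.e. 2.598×10²⁰/6.022×10²³ = 4.314×10⁻⁴ mol.
Fraction absorbed: 1 − 10^(−1.37) = 0.9573.
Photons absorbed: 0.9573 × 4.314×10⁻⁴ = 4.130×10⁻⁴ mol.
Product formed: 0.0099 × 4.130×10⁻⁴ = 4.089×10⁻⁶ mol.
Rate: 4.089×10⁻⁶ / 1182 s = 3.46×10⁻⁹ mol s⁻¹.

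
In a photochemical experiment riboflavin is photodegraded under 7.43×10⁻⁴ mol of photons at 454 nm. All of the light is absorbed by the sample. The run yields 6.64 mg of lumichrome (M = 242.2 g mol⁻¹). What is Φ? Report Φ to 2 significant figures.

Product: 6.64 mg / 242.2 g mol⁻¹ = 2.742×10⁻⁵ mol.
Φ = 2.742×10⁻⁵ mol / 7.43×10⁻⁴ mol photons = 0.037.

Φ = 0.037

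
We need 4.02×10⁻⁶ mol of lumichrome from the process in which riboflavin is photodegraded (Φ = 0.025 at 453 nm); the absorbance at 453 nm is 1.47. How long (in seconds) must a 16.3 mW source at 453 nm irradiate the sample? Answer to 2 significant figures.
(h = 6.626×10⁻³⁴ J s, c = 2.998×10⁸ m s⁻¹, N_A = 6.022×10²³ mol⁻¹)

Photons that must be absorbed: 4.02×10⁻⁶ / 0.025 = 1.608×10⁻⁴ mol.
Fraction absorbed: 1 − 10^(−1.47) = 0.9661.
Incident photons needed: 1.608×10⁻⁴ / 0.9661 = 1.664×10⁻⁴ mol.
Photon energy: hc/λ = 4.385×10⁻¹⁹ J; per mole, 2.641×10⁵ J mol⁻¹.
Energy required: 1.664×10⁻⁴ × 2.641×10⁵ = 43.95 J.
Time: 43.95 J / 0.0163 W = 2700 s.

t ≈ 2700 s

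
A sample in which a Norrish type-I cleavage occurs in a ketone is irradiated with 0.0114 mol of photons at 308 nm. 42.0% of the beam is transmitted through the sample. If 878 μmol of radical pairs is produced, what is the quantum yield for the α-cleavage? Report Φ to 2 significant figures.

Φ = 0.13

Product: 878 μmol = 8.78e-4 mol.
Fraction absorbed: 1 − 42.0/100 = 0.5800.
Photons absorbed: 0.5800 × 0.0114 = 0.006612 mol.
Φ = 8.78e-4 mol / 0.006612 mol photons = 0.13.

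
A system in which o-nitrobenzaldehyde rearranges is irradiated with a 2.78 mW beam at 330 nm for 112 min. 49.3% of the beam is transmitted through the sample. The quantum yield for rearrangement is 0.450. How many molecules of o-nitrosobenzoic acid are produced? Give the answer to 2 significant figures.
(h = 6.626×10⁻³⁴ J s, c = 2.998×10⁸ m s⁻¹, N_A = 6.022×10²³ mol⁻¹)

Photon energy at 330 nm: hc/λ = (6.626×10⁻³⁴)(2.998×10⁸)/(330×10⁻⁹) = 6.020×10⁻¹⁹ J.
Energy delivered: (2.78 mW)(6720 s) = 18.68 J.
Photons incident: 18.68 / 6.020×10⁻¹⁹ = 3.103×10¹⁹, i.e. 3.103×10¹⁹/6.022×10²³ = 5.153×10⁻⁵ mol.
Fraction absorbed: 1 − 49.3/100 = 0.5070.
Photons absorbed: 0.5070 × 5.153×10⁻⁵ = 2.613×10⁻⁵ mol.
Product: Φ × n_abs = 0.450 × 2.613×10⁻⁵ = 1.176×10⁻⁵ mol.
As a count: 1.176×10⁻⁵ × 6.022×10²³ = 7.1×10¹⁸.

7.1×10¹⁸ molecules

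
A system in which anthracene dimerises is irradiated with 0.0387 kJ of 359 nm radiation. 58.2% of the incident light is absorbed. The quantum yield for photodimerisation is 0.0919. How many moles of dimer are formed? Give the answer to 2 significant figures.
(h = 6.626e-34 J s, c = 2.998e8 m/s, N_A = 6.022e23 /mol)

Photon energy at 359 nm: hc/λ = (6.626e-34)(2.998e8)/(359e-9) = 5.533e-19 J.
Incident energy: 0.0387 kJ = 38.7 J.
Photons incident: 38.7 / 5.533e-19 = 6.994e19, i.e. 6.994e19/6.022e23 = 1.161e-4 mol.
Photons absorbed: 0.582 × 1.161e-4 = 6.757e-5 mol.
Product: Φ × n_abs = 0.0919 × 6.757e-5 = 6.210e-6 mol.

6.2e-6 mol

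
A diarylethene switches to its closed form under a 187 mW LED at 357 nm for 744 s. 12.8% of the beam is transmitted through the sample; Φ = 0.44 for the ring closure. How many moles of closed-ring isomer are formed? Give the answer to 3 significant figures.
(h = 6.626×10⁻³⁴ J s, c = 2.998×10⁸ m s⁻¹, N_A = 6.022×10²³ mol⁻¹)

Photon energy at 357 nm: hc/λ = (6.626×10⁻³⁴)(2.998×10⁸)/(357×10⁻⁹) = 5.564×10⁻¹⁹ J.
Energy delivered: (187 mW)(744 s) = 139.1 J.
Photons incident: 139.1 / 5.564×10⁻¹⁹ = 2.500×10²⁰, i.e. 2.500×10²⁰/6.022×10²³ = 4.151×10⁻⁴ mol.
Fraction absorbed: 1 − 12.8/100 = 0.8720.
Photons absorbed: 0.8720 × 4.151×10⁻⁴ = 3.620×10⁻⁴ mol.
Product: Φ × n_abs = 0.44 × 3.620×10⁻⁴ = 1.593×10⁻⁴ mol.

1.59×10⁻⁴ mol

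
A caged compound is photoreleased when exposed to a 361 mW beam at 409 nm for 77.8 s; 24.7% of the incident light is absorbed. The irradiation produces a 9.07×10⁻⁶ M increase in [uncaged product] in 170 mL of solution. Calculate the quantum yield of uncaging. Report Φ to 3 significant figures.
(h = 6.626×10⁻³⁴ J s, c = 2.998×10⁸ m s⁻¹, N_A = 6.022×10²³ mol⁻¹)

Φ = 0.0650

Product: (9.07×10⁻⁶ M)(0.17 L) = 1.542×10⁻⁶ mol.
Photon energy at 409 nm: hc/λ = (6.626×10⁻³⁴)(2.998×10⁸)/(409×10⁻⁹) = 4.857×10⁻¹⁹ J.
Energy delivered: (361 mW)(77.8 s) = 28.09 J.
Photons incident: 28.09 / 4.857×10⁻¹⁹ = 5.783×10¹⁹, i.e. 5.783×10¹⁹/6.022×10²³ = 9.603×10⁻⁵ mol.
Photons absorbed: 0.247 × 9.603×10⁻⁵ = 2.372×10⁻⁵ mol.
Φ = 1.542×10⁻⁶ mol / 2.372×10⁻⁵ mol photons = 0.0650.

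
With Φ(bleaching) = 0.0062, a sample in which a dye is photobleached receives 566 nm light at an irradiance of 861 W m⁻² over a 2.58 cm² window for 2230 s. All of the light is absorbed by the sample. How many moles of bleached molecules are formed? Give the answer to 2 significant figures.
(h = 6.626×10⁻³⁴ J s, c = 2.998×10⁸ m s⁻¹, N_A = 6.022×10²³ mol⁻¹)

Photon energy at 566 nm: hc/λ = (6.626×10⁻³⁴)(2.998×10⁸)/(566×10⁻⁹) = 3.510×10⁻¹⁹ J.
Energy delivered: (861 W m⁻²)(2.58×10⁻⁴ m²)(2230 s) = 495.4 J.
Photons incident: 495.4 / 3.510×10⁻¹⁹ = 1.411×10²¹, i.e. 1.411×10²¹/6.022×10²³ = 0.002343 mol.
Product: Φ × n_abs = 0.0062 × 0.002343 = 1.453×10⁻⁵ mol.

1.5×10⁻⁵ mol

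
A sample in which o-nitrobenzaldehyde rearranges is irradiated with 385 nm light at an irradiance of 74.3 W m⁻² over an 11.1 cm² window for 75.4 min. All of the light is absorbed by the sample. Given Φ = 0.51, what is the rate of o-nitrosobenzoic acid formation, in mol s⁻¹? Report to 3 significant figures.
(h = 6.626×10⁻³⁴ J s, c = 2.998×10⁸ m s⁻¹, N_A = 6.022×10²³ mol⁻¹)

1.35×10⁻⁷ mol s⁻¹

Photon energy at 385 nm: hc/λ = (6.626×10⁻³⁴)(2.998×10⁸)/(385×10⁻⁹) = 5.160×10⁻¹⁹ J.
Energy delivered: (74.3 W m⁻²)(11.1×10⁻⁴ m²)(4524 s) = 373.1 J.
Photons incident: 373.1 / 5.160×10⁻¹⁹ = 7.231×10²⁰, i.e. 7.231×10²⁰/6.022×10²³ = 0.001201 mol.
Product formed: 0.51 × 0.001201 = 6.125×10⁻⁴ mol.
Rate: 6.125×10⁻⁴ / 4524 s = 1.35×10⁻⁷ mol s⁻¹.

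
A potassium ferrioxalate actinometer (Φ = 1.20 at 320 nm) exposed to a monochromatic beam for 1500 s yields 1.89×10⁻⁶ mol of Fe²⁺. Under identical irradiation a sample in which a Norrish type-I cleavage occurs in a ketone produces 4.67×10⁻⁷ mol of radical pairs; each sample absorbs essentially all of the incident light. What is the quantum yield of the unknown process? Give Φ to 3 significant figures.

Φ = 0.297

Photons absorbed by the actinometer: 1.89×10⁻⁶ / 1.20 = 1.575×10⁻⁶ mol.
Φ(unknown) = 4.67×10⁻⁷ / 1.575×10⁻⁶ = 0.297.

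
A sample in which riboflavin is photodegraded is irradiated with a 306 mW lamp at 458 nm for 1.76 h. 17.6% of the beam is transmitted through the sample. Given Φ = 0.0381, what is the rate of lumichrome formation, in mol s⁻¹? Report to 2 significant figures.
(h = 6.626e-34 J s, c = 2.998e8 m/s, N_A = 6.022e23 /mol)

3.7e-8 mol s⁻¹

Photon energy at 458 nm: hc/λ = (6.626e-34)(2.998e8)/(458e-9) = 4.337e-19 J.
Energy delivered: (306 mW)(6336 s) = 1939 J.
Photons incident: 1939 / 4.337e-19 = 4.471e21, i.e. 4.471e21/6.022e23 = 0.007424 mol.
Fraction absorbed: 1 − 17.6/100 = 0.8240.
Photons absorbed: 0.8240 × 0.007424 = 0.006117 mol.
Product formed: 0.0381 × 0.006117 = 2.331e-4 mol.
Rate: 2.331e-4 / 6336 s = 3.7e-8 mol s⁻¹.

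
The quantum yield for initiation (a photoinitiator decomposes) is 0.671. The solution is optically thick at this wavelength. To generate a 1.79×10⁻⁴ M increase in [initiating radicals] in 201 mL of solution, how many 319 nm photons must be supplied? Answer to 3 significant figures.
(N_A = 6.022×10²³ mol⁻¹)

3.23×10¹⁹ photons

Product: (1.79×10⁻⁴ M)(0.201 L) = 3.598×10⁻⁵ mol.
Photons that must be absorbed: 3.598×10⁻⁵ / 0.671 = 5.362×10⁻⁵ mol.
Photon count: 5.362×10⁻⁵ × 6.022×10²³ = 3.23×10¹⁹.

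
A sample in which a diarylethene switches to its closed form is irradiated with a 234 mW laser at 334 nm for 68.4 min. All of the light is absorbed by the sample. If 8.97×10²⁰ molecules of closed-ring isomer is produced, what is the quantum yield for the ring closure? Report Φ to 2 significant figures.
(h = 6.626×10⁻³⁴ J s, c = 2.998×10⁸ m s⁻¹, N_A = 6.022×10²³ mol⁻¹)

Φ = 0.56

Product: 8.97×10²⁰ / 6.022×10²³ = 0.001490 mol.
Photon energy at 334 nm: hc/λ = (6.626×10⁻³⁴)(2.998×10⁸)/(334×10⁻⁹) = 5.948×10⁻¹⁹ J.
Energy delivered: (234 mW)(4104 s) = 960.3 J.
Photons incident: 960.3 / 5.948×10⁻¹⁹ = 1.614×10²¹, i.e. 1.614×10²¹/6.022×10²³ = 0.002680 mol.
Φ = 0.001490 mol / 0.002680 mol photons = 0.56.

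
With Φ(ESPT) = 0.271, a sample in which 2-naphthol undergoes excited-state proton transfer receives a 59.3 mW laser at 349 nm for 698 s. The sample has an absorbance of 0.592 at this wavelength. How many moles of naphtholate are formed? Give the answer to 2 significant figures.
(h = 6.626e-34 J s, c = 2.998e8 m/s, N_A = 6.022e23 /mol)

Photon energy at 349 nm: hc/λ = (6.626e-34)(2.998e8)/(349e-9) = 5.692e-19 J.
Energy delivered: (59.3 mW)(698 s) = 41.39 J.
Photons incident: 41.39 / 5.692e-19 = 7.272e19, i.e. 7.272e19/6.022e23 = 1.208e-4 mol.
Fraction absorbed: 1 − 10^(−0.592) = 0.7441.
Photons absorbed: 0.7441 × 1.208e-4 = 8.989e-5 mol.
Product: Φ × n_abs = 0.271 × 8.989e-5 = 2.436e-5 mol.

2.4e-5 mol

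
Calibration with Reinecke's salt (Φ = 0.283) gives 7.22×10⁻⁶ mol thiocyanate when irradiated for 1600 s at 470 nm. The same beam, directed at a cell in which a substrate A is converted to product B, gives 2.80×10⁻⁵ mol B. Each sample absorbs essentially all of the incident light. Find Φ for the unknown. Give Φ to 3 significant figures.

Φ = 1.10

Photons absorbed by the actinometer: 7.22×10⁻⁶ / 0.283 = 2.551×10⁻⁵ mol.
Φ(unknown) = 2.80×10⁻⁵ / 2.551×10⁻⁵ = 1.10.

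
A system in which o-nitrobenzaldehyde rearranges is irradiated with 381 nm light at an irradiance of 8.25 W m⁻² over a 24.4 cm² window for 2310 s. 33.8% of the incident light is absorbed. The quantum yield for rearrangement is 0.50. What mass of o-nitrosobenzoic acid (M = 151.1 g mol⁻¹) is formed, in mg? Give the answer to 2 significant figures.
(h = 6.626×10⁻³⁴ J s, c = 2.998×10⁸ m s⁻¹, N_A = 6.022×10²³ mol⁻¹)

3.8 mg

Photon energy at 381 nm: hc/λ = (6.626×10⁻³⁴)(2.998×10⁸)/(381×10⁻⁹) = 5.214×10⁻¹⁹ J.
Energy delivered: (8.25 W m⁻²)(24.4×10⁻⁴ m²)(2310 s) = 46.50 J.
Photons incident: 46.50 / 5.214×10⁻¹⁹ = 8.918×10¹⁹, i.e. 8.918×10¹⁹/6.022×10²³ = 1.481×10⁻⁴ mol.
Photons absorbed: 0.338 × 1.481×10⁻⁴ = 5.006×10⁻⁵ mol.
Product: Φ × n_abs = 0.50 × 5.006×10⁻⁵ = 2.503×10⁻⁵ mol.
Mass: 2.503×10⁻⁵ × 151.1 = 0.003782 g = 3.8 mg.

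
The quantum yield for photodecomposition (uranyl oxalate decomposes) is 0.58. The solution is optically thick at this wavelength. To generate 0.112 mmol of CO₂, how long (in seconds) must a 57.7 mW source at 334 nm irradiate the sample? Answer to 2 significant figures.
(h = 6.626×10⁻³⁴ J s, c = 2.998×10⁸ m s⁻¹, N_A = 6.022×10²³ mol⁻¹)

Product: 0.112 mmol = 1.12×10⁻⁴ mol.
Photons that must be absorbed: 1.12×10⁻⁴ / 0.58 = 1.931×10⁻⁴ mol.
Photon energy: hc/λ = 5.948×10⁻¹⁹ J; per mole, 3.582×10⁵ J mol⁻¹.
Energy required: 1.931×10⁻⁴ × 3.582×10⁵ = 69.17 J.
Time: 69.17 J / 0.0577 W = 1200 s.

t ≈ 1200 s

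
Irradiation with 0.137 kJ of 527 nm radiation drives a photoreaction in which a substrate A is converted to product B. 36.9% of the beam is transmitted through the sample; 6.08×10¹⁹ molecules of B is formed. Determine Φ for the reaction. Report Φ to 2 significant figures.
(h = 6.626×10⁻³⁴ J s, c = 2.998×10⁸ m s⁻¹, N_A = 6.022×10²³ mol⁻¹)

Φ = 0.27

Product: 6.08×10¹⁹ / 6.022×10²³ = 1.010×10⁻⁴ mol.
Photon energy at 527 nm: hc/λ = (6.626×10⁻³⁴)(2.998×10⁸)/(527×10⁻⁹) = 3.769×10⁻¹⁹ J.
Incident energy: 0.137 kJ = 137 J.
Photons incident: 137 / 3.769×10⁻¹⁹ = 3.635×10²⁰, i.e. 3.635×10²⁰/6.022×10²³ = 6.036×10⁻⁴ mol.
Fraction absorbed: 1 − 36.9/100 = 0.6310.
Photons absorbed: 0.6310 × 6.036×10⁻⁴ = 3.809×10⁻⁴ mol.
Φ = 1.010×10⁻⁴ mol / 3.809×10⁻⁴ mol photons = 0.27.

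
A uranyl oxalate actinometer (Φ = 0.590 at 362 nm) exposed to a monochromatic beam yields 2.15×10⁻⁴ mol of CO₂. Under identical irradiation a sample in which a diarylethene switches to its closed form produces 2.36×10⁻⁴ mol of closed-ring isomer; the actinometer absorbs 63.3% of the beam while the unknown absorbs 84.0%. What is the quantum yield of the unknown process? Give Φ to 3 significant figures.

Φ = 0.488

Photons absorbed by the actinometer: 2.15×10⁻⁴ / 0.590 = 3.644×10⁻⁴ mol.
Incident flux: 3.644×10⁻⁴ / 0.633 = 5.757×10⁻⁴ einstein.
Absorbed by unknown: 0.840 × 5.757×10⁻⁴ = 4.836×10⁻⁴ mol.
Φ(unknown) = 2.36×10⁻⁴ / 4.836×10⁻⁴ = 0.488.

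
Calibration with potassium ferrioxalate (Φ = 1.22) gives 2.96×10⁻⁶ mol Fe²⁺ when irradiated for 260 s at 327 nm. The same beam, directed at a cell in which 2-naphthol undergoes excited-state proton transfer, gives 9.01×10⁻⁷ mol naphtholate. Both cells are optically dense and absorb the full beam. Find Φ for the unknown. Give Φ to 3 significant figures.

Photons absorbed by the actinometer: 2.96×10⁻⁶ / 1.22 = 2.426×10⁻⁶ mol.
Φ(unknown) = 9.01×10⁻⁷ / 2.426×10⁻⁶ = 0.371.

Φ = 0.371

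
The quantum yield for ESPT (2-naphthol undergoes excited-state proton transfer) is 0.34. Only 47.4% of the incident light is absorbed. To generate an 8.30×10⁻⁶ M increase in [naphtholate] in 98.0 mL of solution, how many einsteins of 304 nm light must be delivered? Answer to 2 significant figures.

5.0×10⁻⁶ einstein

Product: (8.30×10⁻⁶ M)(0.098 L) = 8.134×10⁻⁷ mol.
Photons that must be absorbed: 8.134×10⁻⁷ / 0.34 = 2.392×10⁻⁶ mol.
Incident photons needed: 2.392×10⁻⁶ / 0.474 = 5.046×10⁻⁶ mol.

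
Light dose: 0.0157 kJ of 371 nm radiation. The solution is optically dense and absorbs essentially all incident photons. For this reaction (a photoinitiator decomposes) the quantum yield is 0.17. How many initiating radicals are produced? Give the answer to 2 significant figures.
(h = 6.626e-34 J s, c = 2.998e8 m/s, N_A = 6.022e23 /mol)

5.0e18 initiating radicals

Photon energy at 371 nm: hc/λ = (6.626e-34)(2.998e8)/(371e-9) = 5.354e-19 J.
Incident energy: 0.0157 kJ = 15.7 J.
Photons incident: 15.7 / 5.354e-19 = 2.932e19, i.e. 2.932e19/6.022e23 = 4.869e-5 mol.
Product: Φ × n_abs = 0.17 × 4.869e-5 = 8.277e-6 mol.
As a count: 8.277e-6 × 6.022e23 = 5.0e18.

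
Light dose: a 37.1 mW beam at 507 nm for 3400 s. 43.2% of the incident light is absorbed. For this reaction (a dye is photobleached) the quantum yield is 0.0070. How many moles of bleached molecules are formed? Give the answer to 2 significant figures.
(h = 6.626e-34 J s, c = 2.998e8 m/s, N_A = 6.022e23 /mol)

Photon energy at 507 nm: hc/λ = (6.626e-34)(2.998e8)/(507e-9) = 3.918e-19 J.
Energy delivered: (37.1 mW)(3400 s) = 126.1 J.
Photons incident: 126.1 / 3.918e-19 = 3.218e20, i.e. 3.218e20/6.022e23 = 5.344e-4 mol.
Photons absorbed: 0.432 × 5.344e-4 = 2.309e-4 mol.
Product: Φ × n_abs = 0.0070 × 2.309e-4 = 1.616e-6 mol.

1.6e-6 mol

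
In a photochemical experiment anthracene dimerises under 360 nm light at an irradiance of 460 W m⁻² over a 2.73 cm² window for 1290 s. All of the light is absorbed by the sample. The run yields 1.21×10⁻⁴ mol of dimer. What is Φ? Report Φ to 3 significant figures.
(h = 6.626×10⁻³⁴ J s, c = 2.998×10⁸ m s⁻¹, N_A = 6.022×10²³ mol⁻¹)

Photon energy at 360 nm: hc/λ = (6.626×10⁻³⁴)(2.998×10⁸)/(360×10⁻⁹) = 5.518×10⁻¹⁹ J.
Energy delivered: (460 W m⁻²)(2.73×10⁻⁴ m²)(1290 s) = 162.0 J.
Photons incident: 162.0 / 5.518×10⁻¹⁹ = 2.936×10²⁰, i.e. 2.936×10²⁰/6.022×10²³ = 4.875×10⁻⁴ mol.
Φ = 1.21×10⁻⁴ mol / 4.875×10⁻⁴ mol photons = 0.248.

Φ = 0.248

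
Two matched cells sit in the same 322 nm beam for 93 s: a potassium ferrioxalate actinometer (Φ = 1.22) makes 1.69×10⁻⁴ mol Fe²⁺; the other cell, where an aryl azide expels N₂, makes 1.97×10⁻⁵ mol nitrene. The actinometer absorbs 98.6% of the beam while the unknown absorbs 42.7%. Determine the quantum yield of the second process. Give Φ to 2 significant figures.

Photons absorbed by the actinometer: 1.69×10⁻⁴ / 1.22 = 1.385×10⁻⁴ mol.
Incident flux: 1.385×10⁻⁴ / 0.986 = 1.405×10⁻⁴ einstein.
Absorbed by unknown: 0.427 × 1.405×10⁻⁴ = 5.999×10⁻⁵ mol.
Φ(unknown) = 1.97×10⁻⁵ / 5.999×10⁻⁵ = 0.33.

Φ = 0.33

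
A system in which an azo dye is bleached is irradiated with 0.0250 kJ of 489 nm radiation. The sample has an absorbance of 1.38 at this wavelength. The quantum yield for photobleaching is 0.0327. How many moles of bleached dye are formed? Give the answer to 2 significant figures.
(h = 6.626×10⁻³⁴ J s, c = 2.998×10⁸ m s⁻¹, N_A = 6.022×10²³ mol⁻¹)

3.2×10⁻⁶ mol

Photon energy at 489 nm: hc/λ = (6.626×10⁻³⁴)(2.998×10⁸)/(489×10⁻⁹) = 4.062×10⁻¹⁹ J.
Incident energy: 0.0250 kJ = 25.0 J.
Photons incident: 25.0 / 4.062×10⁻¹⁹ = 6.155×10¹⁹, i.e. 6.155×10¹⁹/6.022×10²³ = 1.022×10⁻⁴ mol.
Fraction absorbed: 1 − 10^(−1.38) = 0.9583.
Photons absorbed: 0.9583 × 1.022×10⁻⁴ = 9.794×10⁻⁵ mol.
Product: Φ × n_abs = 0.0327 × 9.794×10⁻⁵ = 3.203×10⁻⁶ mol.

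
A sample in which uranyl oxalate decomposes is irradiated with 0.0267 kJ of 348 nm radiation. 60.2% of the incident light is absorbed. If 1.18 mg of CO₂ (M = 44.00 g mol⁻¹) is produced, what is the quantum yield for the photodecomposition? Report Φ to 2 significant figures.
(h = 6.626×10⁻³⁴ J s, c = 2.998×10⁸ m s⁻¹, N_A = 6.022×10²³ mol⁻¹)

Product: 1.18 mg / 44.00 g mol⁻¹ = 2.682×10⁻⁵ mol.
Photon energy at 348 nm: hc/λ = (6.626×10⁻³⁴)(2.998×10⁸)/(348×10⁻⁹) = 5.708×10⁻¹⁹ J.
Incident energy: 0.0267 kJ = 26.7 J.
Photons incident: 26.7 / 5.708×10⁻¹⁹ = 4.678×10¹⁹, i.e. 4.678×10¹⁹/6.022×10²³ = 7.768×10⁻⁵ mol.
Photons absorbed: 0.602 × 7.768×10⁻⁵ = 4.676×10⁻⁵ mol.
Φ = 2.682×10⁻⁵ mol / 4.676×10⁻⁵ mol photons = 0.57.

Φ = 0.57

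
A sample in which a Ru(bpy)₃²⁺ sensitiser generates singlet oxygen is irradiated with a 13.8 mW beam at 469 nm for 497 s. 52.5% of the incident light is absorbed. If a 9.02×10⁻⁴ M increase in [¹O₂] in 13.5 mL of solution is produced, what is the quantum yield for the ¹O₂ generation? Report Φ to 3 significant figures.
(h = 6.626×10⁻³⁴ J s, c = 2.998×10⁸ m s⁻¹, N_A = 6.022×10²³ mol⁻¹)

Φ = 0.863

Product: (9.02×10⁻⁴ M)(0.0135 L) = 1.218×10⁻⁵ mol.
Photon energy at 469 nm: hc/λ = (6.626×10⁻³⁴)(2.998×10⁸)/(469×10⁻⁹) = 4.236×10⁻¹⁹ J.
Energy delivered: (13.8 mW)(497 s) = 6.859 J.
Photons incident: 6.859 / 4.236×10⁻¹⁹ = 1.619×10¹⁹, i.e. 1.619×10¹⁹/6.022×10²³ = 2.688×10⁻⁵ mol.
Photons absorbed: 0.525 × 2.688×10⁻⁵ = 1.411×10⁻⁵ mol.
Φ = 1.218×10⁻⁵ mol / 1.411×10⁻⁵ mol photons = 0.863.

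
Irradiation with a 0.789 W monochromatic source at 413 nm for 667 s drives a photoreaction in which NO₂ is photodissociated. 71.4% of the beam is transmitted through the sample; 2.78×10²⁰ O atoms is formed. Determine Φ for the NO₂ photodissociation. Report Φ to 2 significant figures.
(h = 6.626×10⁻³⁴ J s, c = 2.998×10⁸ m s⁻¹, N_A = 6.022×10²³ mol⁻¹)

Φ = 0.89

Product: 2.78×10²⁰ / 6.022×10²³ = 4.616×10⁻⁴ mol.
Photon energy at 413 nm: hc/λ = (6.626×10⁻³⁴)(2.998×10⁸)/(413×10⁻⁹) = 4.810×10⁻¹⁹ J.
Energy delivered: (0.789 W)(667 s) = 526.3 J.
Photons incident: 526.3 / 4.810×10⁻¹⁹ = 1.094×10²¹, i.e. 1.094×10²¹/6.022×10²³ = 0.001817 mol.
Fraction absorbed: 1 − 71.4/100 = 0.2860.
Photons absorbed: 0.2860 × 0.001817 = 5.197×10⁻⁴ mol.
Φ = 4.616×10⁻⁴ mol / 5.197×10⁻⁴ mol photons = 0.89.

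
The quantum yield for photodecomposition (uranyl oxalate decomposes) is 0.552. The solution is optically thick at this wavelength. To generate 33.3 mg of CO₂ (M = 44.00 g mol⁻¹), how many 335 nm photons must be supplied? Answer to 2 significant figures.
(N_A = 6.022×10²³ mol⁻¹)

Product: 33.3 mg / 44.00 g mol⁻¹ = 7.568×10⁻⁴ mol.
Photons that must be absorbed: 7.568×10⁻⁴ / 0.552 = 0.001371 mol.
Photon count: 0.001371 × 6.022×10²³ = 8.3×10²⁰.

8.3×10²⁰ photons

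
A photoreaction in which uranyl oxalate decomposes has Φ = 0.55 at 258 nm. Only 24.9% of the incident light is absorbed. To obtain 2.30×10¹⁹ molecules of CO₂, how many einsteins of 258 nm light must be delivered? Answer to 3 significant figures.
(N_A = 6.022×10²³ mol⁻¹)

Product: 2.30×10¹⁹ / 6.022×10²³ = 3.819×10⁻⁵ mol.
Photons that must be absorbed: 3.819×10⁻⁵ / 0.55 = 6.944×10⁻⁵ mol.
Incident photons needed: 6.944×10⁻⁵ / 0.249 = 2.789×10⁻⁴ mol.

2.79×10⁻⁴ einstein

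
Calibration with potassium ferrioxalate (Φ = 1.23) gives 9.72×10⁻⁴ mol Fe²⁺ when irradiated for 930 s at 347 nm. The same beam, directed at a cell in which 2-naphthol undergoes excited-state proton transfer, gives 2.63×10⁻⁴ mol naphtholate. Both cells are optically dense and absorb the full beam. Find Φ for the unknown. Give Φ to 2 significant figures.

Photons absorbed by the actinometer: 9.72×10⁻⁴ / 1.23 = 7.902×10⁻⁴ mol.
Φ(unknown) = 2.63×10⁻⁴ / 7.902×10⁻⁴ = 0.33.

Φ = 0.33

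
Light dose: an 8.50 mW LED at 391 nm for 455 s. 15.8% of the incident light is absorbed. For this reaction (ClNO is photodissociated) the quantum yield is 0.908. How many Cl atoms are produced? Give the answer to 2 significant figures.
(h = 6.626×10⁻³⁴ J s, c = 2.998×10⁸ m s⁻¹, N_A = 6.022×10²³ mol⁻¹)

1.1×10¹⁸ atoms

Photon energy at 391 nm: hc/λ = (6.626×10⁻³⁴)(2.998×10⁸)/(391×10⁻⁹) = 5.080×10⁻¹⁹ J.
Energy delivered: (8.50 mW)(455 s) = 3.868 J.
Photons incident: 3.868 / 5.080×10⁻¹⁹ = 7.614×10¹⁸, i.e. 7.614×10¹⁸/6.022×10²³ = 1.264×10⁻⁵ mol.
Photons absorbed: 0.158 × 1.264×10⁻⁵ = 1.997×10⁻⁶ mol.
Product: Φ × n_abs = 0.908 × 1.997×10⁻⁶ = 1.813×10⁻⁶ mol.
As a count: 1.813×10⁻⁶ × 6.022×10²³ = 1.1×10¹⁸.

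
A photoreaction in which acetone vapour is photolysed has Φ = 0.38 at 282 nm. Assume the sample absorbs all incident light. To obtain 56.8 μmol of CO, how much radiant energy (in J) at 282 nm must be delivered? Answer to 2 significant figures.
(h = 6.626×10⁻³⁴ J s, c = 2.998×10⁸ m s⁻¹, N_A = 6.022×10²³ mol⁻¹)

Product: 56.8 μmol = 5.68×10⁻⁵ mol.
Photons that must be absorbed: 5.68×10⁻⁵ / 0.38 = 1.495×10⁻⁴ mol.
Photon energy: hc/λ = 7.044×10⁻¹⁹ J; per mole, 4.242×10⁵ J mol⁻¹.
Energy required: 1.495×10⁻⁴ × 4.242×10⁵ = 63 J.

63 J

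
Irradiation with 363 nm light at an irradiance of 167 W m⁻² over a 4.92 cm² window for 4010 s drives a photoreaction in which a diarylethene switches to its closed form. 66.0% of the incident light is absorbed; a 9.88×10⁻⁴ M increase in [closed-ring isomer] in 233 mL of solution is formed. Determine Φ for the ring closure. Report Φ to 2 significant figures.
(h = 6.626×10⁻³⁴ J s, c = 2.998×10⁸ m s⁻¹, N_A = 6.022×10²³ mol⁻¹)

Product: (9.88×10⁻⁴ M)(0.233 L) = 2.302×10⁻⁴ mol.
Photon energy at 363 nm: hc/λ = (6.626×10⁻³⁴)(2.998×10⁸)/(363×10⁻⁹) = 5.472×10⁻¹⁹ J.
Energy delivered: (167 W m⁻²)(4.92×10⁻⁴ m²)(4010 s) = 329.5 J.
Photons incident: 329.5 / 5.472×10⁻¹⁹ = 6.022×10²⁰, i.e. 6.022×10²⁰/6.022×10²³ = 0.001000 mol.
Photons absorbed: 0.660 × 0.001000 = 6.600×10⁻⁴ mol.
Φ = 2.302×10⁻⁴ mol / 6.600×10⁻⁴ mol photons = 0.35.

Φ = 0.35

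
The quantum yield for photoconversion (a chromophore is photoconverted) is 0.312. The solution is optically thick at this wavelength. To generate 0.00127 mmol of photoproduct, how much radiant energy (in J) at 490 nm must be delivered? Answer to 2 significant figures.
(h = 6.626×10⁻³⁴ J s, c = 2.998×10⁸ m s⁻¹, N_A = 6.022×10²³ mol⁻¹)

0.99 J

Product: 0.00127 mmol = 1.27×10⁻⁶ mol.
Photons that must be absorbed: 1.27×10⁻⁶ / 0.312 = 4.071×10⁻⁶ mol.
Photon energy: hc/λ = 4.054×10⁻¹⁹ J; per mole, 2.441×10⁵ J mol⁻¹.
Energy required: 4.071×10⁻⁶ × 2.441×10⁵ = 0.99 J.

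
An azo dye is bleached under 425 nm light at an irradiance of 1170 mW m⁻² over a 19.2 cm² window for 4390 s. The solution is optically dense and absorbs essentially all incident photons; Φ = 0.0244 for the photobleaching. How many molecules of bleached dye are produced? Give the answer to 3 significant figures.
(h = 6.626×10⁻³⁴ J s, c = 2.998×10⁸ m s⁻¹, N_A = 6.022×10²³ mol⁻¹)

5.15×10¹⁷ molecules

Photon energy at 425 nm: hc/λ = (6.626×10⁻³⁴)(2.998×10⁸)/(425×10⁻⁹) = 4.674×10⁻¹⁹ J.
Energy delivered: (1170 mW m⁻²)(19.2×10⁻⁴ m²)(4390 s) = 9.862 J.
Photons incident: 9.862 / 4.674×10⁻¹⁹ = 2.110×10¹⁹, i.e. 2.110×10¹⁹/6.022×10²³ = 3.504×10⁻⁵ mol.
Product: Φ × n_abs = 0.0244 × 3.504×10⁻⁵ = 8.550×10⁻⁷ mol.
As a count: 8.550×10⁻⁷ × 6.022×10²³ = 5.15×10¹⁷.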